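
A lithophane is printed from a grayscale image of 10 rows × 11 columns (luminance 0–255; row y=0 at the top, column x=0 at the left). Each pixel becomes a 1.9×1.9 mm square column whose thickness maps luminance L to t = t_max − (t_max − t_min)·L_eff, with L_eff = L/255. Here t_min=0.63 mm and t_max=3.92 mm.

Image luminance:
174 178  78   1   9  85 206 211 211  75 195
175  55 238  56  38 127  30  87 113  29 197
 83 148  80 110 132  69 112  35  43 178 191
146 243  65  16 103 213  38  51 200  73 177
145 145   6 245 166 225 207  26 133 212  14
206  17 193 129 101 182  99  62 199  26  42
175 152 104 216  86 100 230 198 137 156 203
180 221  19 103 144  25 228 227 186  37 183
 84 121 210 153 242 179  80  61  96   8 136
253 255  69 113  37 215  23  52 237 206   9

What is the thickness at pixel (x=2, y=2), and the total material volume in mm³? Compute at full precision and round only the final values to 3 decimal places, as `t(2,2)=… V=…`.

span = t_max - t_min = 3.92 - 0.63 = 3.290
L(2,2) = 80, L_eff = 80/255 = 0.313725
t(2,2) = 3.92 - 3.290·0.313725 = 2.888
Σt over all 10·11 pixels = 6388613/25500 ≈ 250.5338431
V = pitch²·Σt = 1.9²·6388613/25500 = 904.427

t(2,2)=2.888 V=904.427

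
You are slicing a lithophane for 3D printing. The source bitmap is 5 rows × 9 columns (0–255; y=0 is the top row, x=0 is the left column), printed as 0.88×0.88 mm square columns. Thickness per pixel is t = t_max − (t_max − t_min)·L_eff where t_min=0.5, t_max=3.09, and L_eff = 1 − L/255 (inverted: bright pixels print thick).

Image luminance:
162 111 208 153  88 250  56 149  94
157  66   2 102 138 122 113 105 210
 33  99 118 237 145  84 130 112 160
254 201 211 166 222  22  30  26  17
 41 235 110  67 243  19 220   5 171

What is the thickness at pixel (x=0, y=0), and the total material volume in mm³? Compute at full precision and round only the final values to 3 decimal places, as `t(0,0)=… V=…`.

span = t_max - t_min = 3.09 - 0.5 = 2.590
L(0,0) = 162, L_eff = 1 - 162/255 = 0.364706 (inverted)
t(0,0) = 3.09 - 2.590·0.364706 = 2.145
Σt over all 5·9 pixels = 340121/4250 ≈ 80.0284706
V = pitch²·Σt = 0.88²·340121/4250 = 61.974

t(0,0)=2.145 V=61.974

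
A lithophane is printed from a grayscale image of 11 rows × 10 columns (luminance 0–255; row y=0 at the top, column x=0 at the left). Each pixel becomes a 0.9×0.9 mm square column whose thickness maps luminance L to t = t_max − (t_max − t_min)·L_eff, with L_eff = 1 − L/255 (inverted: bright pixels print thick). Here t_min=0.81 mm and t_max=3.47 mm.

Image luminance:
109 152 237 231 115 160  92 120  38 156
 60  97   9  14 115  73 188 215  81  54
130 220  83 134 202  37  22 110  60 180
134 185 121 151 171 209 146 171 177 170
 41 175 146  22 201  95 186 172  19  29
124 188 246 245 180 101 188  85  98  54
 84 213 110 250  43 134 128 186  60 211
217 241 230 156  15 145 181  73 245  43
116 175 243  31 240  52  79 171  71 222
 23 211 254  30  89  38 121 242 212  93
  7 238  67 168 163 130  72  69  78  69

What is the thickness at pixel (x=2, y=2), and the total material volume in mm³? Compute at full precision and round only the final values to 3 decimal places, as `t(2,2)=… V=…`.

span = t_max - t_min = 3.47 - 0.81 = 2.660
L(2,2) = 83, L_eff = 1 - 83/255 = 0.674510 (inverted)
t(2,2) = 3.47 - 2.660·0.674510 = 1.676
Σt over all 11·10 pixels = 509934/2125 ≈ 239.9689412
V = pitch²·Σt = 0.9²·509934/2125 = 194.375

t(2,2)=1.676 V=194.375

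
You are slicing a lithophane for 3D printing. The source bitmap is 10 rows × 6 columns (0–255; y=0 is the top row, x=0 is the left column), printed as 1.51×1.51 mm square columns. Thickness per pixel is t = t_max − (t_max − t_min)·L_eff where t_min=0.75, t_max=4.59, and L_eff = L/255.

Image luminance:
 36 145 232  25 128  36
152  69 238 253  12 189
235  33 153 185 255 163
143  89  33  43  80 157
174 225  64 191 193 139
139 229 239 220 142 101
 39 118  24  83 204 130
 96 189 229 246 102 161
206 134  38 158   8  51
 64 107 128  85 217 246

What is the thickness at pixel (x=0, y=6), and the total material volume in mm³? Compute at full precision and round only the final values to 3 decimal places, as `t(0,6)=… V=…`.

span = t_max - t_min = 4.59 - 0.75 = 3.840
L(0,6) = 39, L_eff = 39/255 = 0.152941
t(0,6) = 4.59 - 3.840·0.152941 = 4.003
Σt over all 10·6 pixels = 322729/2125 ≈ 151.8724706
V = pitch²·Σt = 1.51²·322729/2125 = 346.284

t(0,6)=4.003 V=346.284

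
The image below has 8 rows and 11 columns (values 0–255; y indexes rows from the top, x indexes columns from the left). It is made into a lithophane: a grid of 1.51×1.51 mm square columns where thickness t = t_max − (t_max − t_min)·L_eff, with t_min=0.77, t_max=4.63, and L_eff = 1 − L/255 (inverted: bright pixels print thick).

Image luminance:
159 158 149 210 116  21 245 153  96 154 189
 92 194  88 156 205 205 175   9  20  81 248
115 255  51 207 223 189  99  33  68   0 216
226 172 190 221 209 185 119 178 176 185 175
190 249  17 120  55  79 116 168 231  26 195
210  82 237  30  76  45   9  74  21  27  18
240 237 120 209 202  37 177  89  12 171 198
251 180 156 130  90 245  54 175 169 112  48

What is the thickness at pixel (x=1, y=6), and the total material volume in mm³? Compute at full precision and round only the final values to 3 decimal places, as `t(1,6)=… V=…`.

span = t_max - t_min = 4.63 - 0.77 = 3.860
L(1,6) = 237, L_eff = 1 - 237/255 = 0.070588 (inverted)
t(1,6) = 4.63 - 3.860·0.070588 = 4.358
Σt over all 8·11 pixels = 536166/2125 ≈ 252.3134118
V = pitch²·Σt = 1.51²·536166/2125 = 575.300

t(1,6)=4.358 V=575.300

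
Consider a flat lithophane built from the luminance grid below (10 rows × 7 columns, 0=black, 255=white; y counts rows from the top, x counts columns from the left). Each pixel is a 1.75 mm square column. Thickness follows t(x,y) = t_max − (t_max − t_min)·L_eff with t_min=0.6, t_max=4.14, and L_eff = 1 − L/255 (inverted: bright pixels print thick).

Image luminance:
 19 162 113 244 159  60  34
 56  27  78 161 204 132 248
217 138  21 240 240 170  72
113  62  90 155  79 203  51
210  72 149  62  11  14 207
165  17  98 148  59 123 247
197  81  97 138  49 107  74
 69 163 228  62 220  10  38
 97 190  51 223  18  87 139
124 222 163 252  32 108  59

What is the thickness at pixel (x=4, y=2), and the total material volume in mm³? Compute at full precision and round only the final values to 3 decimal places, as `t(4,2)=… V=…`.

t(4,2)=3.932 V=486.939

span = t_max - t_min = 4.14 - 0.6 = 3.540
L(4,2) = 240, L_eff = 1 - 240/255 = 0.058824 (inverted)
t(4,2) = 4.14 - 3.540·0.058824 = 3.932
Σt over all 10·7 pixels = 337876/2125 ≈ 159.0004706
V = pitch²·Σt = 1.75²·337876/2125 = 486.939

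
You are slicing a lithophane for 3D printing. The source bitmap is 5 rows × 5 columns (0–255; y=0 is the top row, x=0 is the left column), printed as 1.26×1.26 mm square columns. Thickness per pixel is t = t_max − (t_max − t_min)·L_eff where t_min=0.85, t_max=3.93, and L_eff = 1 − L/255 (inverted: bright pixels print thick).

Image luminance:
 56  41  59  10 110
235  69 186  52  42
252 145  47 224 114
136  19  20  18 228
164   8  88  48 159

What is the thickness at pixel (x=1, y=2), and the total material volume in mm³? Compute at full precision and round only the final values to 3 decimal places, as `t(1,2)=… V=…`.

t(1,2)=2.601 V=82.251

span = t_max - t_min = 3.93 - 0.85 = 3.080
L(1,2) = 145, L_eff = 1 - 145/255 = 0.431373 (inverted)
t(1,2) = 3.93 - 3.080·0.431373 = 2.601
Σt over all 5·5 pixels = 264223/5100 ≈ 51.8084314
V = pitch²·Σt = 1.26²·264223/5100 = 82.251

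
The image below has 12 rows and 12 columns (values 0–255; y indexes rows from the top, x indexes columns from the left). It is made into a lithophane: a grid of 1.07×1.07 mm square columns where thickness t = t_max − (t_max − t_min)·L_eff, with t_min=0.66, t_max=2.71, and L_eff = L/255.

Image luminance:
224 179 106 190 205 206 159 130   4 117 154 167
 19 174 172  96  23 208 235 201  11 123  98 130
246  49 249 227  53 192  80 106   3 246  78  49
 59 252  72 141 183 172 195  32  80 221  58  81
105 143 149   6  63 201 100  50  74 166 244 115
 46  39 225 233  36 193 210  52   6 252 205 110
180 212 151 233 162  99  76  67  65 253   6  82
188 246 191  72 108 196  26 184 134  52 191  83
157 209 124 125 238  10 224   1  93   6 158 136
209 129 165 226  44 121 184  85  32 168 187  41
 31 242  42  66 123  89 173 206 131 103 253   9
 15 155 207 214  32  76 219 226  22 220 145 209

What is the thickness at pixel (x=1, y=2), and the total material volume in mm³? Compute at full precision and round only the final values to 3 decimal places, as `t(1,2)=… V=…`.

t(1,2)=2.316 V=271.770

span = t_max - t_min = 2.71 - 0.66 = 2.050
L(1,2) = 49, L_eff = 49/255 = 0.192157
t(1,2) = 2.71 - 2.050·0.192157 = 2.316
Σt over all 12·12 pixels = 1210609/5100 ≈ 237.3743137
V = pitch²·Σt = 1.07²·1210609/5100 = 271.770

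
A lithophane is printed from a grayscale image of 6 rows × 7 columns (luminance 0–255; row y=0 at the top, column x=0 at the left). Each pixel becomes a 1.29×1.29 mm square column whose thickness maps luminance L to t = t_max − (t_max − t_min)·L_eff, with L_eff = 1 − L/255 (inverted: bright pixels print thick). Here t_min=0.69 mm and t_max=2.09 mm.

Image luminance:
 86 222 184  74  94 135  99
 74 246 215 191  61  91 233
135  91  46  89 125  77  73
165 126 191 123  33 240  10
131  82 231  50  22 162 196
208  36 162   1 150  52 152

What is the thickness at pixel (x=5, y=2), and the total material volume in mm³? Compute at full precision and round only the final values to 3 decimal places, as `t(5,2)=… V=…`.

t(5,2)=1.113 V=95.405

span = t_max - t_min = 2.09 - 0.69 = 1.400
L(5,2) = 77, L_eff = 1 - 77/255 = 0.698039 (inverted)
t(5,2) = 2.09 - 1.400·0.698039 = 1.113
Σt over all 6·7 pixels = 29239/510 ≈ 57.3313725
V = pitch²·Σt = 1.29²·29239/510 = 95.405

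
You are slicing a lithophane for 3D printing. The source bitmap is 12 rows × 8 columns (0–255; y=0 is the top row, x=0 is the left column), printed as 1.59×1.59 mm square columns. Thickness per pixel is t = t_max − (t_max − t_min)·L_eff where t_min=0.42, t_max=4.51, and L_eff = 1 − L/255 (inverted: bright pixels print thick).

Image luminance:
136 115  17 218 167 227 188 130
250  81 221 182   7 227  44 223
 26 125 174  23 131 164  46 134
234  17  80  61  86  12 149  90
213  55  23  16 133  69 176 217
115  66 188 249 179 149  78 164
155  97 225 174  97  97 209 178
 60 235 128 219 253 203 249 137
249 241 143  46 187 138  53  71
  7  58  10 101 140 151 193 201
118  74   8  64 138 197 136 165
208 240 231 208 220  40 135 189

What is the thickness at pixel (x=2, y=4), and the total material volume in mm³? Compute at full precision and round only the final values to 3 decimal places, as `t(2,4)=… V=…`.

t(2,4)=0.789 V=635.189

span = t_max - t_min = 4.51 - 0.42 = 4.090
L(2,4) = 23, L_eff = 1 - 23/255 = 0.909804 (inverted)
t(2,4) = 4.51 - 4.090·0.909804 = 0.789
Σt over all 12·8 pixels = 6406919/25500 ≈ 251.2517255
V = pitch²·Σt = 1.59²·6406919/25500 = 635.189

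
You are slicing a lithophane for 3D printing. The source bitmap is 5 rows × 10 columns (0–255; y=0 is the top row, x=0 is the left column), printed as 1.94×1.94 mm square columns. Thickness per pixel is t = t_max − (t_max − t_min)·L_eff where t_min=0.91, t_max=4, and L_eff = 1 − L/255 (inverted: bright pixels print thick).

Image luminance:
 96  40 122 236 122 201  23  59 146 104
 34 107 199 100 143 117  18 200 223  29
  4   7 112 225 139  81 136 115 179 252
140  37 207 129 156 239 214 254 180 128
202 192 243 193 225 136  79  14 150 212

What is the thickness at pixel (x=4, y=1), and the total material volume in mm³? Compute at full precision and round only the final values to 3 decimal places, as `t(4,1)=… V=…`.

t(4,1)=2.643 V=485.879

span = t_max - t_min = 4 - 0.91 = 3.090
L(4,1) = 143, L_eff = 1 - 143/255 = 0.439216 (inverted)
t(4,1) = 4 - 3.090·0.439216 = 2.643
Σt over all 5·10 pixels = 1097347/8500 ≈ 129.0996471
V = pitch²·Σt = 1.94²·1097347/8500 = 485.879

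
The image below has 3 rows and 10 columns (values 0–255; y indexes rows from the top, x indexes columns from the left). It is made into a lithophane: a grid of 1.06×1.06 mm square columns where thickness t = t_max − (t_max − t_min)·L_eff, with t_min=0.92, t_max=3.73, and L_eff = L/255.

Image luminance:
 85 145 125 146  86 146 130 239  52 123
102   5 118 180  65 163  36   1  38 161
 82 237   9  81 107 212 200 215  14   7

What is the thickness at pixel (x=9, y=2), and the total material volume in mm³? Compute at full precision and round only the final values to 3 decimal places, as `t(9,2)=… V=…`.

t(9,2)=3.653 V=84.748

span = t_max - t_min = 3.73 - 0.92 = 2.810
L(9,2) = 7, L_eff = 7/255 = 0.027451
t(9,2) = 3.73 - 2.810·0.027451 = 3.653
Σt over all 3·10 pixels = 96167/1275 ≈ 75.4250980
V = pitch²·Σt = 1.06²·96167/1275 = 84.748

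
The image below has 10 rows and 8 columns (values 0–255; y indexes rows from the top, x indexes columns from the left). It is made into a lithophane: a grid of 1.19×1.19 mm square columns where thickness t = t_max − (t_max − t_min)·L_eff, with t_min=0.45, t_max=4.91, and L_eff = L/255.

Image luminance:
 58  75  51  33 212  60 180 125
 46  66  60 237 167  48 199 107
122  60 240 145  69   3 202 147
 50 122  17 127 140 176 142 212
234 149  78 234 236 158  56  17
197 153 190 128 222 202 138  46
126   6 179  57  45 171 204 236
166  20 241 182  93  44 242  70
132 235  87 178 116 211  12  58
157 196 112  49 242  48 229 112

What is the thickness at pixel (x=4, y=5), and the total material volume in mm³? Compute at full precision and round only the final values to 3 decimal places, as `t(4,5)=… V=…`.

span = t_max - t_min = 4.91 - 0.45 = 4.460
L(4,5) = 222, L_eff = 222/255 = 0.870588
t(4,5) = 4.91 - 4.460·0.870588 = 1.027
Σt over all 10·8 pixels = 448464/2125 ≈ 211.0418824
V = pitch²·Σt = 1.19²·448464/2125 = 298.856

t(4,5)=1.027 V=298.856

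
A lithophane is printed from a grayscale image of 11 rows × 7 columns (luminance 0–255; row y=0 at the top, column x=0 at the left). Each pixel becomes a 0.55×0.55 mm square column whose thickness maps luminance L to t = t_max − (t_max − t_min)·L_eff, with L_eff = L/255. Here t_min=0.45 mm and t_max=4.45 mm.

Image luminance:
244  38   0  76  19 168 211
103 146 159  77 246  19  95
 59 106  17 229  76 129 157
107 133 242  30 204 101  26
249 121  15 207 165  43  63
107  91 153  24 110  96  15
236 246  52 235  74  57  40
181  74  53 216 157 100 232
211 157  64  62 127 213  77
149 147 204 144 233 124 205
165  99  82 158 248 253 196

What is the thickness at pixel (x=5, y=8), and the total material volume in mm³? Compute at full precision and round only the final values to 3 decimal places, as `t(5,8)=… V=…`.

t(5,8)=1.109 V=56.452

span = t_max - t_min = 4.45 - 0.45 = 4.000
L(5,8) = 213, L_eff = 213/255 = 0.835294
t(5,8) = 4.45 - 4.000·0.835294 = 1.109
Σt over all 11·7 pixels = 190351/1020 ≈ 186.6186275
V = pitch²·Σt = 0.55²·190351/1020 = 56.452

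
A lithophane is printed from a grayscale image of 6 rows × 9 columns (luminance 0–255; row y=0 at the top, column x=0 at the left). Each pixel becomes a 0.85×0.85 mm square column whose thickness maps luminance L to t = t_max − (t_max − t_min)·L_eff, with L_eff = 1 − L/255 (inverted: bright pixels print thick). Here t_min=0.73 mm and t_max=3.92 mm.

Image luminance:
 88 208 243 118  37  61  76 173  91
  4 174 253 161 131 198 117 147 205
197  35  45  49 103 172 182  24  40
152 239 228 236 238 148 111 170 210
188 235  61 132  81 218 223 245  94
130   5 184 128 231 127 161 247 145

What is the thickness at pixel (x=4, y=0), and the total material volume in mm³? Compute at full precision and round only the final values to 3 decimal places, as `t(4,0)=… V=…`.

t(4,0)=1.193 V=99.875

span = t_max - t_min = 3.92 - 0.73 = 3.190
L(4,0) = 37, L_eff = 1 - 37/255 = 0.854902 (inverted)
t(4,0) = 3.92 - 3.190·0.854902 = 1.193
Σt over all 6·9 pixels = 1174997/8500 ≈ 138.2349412
V = pitch²·Σt = 0.85²·1174997/8500 = 99.875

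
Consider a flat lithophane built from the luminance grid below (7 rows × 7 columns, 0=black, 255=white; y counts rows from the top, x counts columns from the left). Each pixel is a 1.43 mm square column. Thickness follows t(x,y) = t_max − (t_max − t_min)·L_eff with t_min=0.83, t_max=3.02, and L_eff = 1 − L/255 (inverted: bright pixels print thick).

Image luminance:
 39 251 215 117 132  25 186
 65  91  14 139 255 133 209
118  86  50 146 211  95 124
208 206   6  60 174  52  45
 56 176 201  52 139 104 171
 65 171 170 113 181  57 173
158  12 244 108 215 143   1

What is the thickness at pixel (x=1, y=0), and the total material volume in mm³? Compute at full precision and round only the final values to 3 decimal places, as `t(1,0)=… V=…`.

t(1,0)=2.986 V=191.384

span = t_max - t_min = 3.02 - 0.83 = 2.190
L(1,0) = 251, L_eff = 1 - 251/255 = 0.015686 (inverted)
t(1,0) = 3.02 - 2.190·0.015686 = 2.986
Σt over all 7·7 pixels = 795521/8500 ≈ 93.5907059
V = pitch²·Σt = 1.43²·795521/8500 = 191.384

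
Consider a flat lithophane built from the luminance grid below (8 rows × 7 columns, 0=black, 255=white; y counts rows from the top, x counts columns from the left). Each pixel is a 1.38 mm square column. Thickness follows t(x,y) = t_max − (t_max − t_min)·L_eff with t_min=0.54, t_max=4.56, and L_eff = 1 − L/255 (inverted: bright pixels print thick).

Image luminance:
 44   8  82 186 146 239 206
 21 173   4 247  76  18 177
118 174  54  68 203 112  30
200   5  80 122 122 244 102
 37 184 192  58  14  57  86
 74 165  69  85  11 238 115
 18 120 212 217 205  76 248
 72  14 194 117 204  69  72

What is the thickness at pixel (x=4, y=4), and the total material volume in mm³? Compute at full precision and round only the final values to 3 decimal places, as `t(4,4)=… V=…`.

span = t_max - t_min = 4.56 - 0.54 = 4.020
L(4,4) = 14, L_eff = 1 - 14/255 = 0.945098 (inverted)
t(4,4) = 4.56 - 4.020·0.945098 = 0.761
Σt over all 8·7 pixels = 281474/2125 ≈ 132.4583529
V = pitch²·Σt = 1.38²·281474/2125 = 252.254

t(4,4)=0.761 V=252.254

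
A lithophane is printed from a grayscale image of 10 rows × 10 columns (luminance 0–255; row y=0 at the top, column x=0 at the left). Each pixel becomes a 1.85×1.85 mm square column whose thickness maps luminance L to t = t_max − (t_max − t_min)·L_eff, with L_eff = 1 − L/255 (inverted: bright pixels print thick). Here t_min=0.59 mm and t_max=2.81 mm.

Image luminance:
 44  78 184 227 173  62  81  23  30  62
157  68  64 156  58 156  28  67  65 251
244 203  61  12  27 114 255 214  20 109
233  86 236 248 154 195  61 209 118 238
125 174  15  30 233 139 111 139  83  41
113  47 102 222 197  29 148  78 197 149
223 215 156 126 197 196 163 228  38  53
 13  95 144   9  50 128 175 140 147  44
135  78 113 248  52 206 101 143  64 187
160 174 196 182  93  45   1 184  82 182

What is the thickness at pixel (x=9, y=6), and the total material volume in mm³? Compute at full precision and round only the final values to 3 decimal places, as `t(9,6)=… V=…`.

span = t_max - t_min = 2.81 - 0.59 = 2.220
L(9,6) = 53, L_eff = 1 - 53/255 = 0.792157 (inverted)
t(9,6) = 2.81 - 2.220·0.792157 = 1.051
Σt over all 10·10 pixels = 717283/4250 ≈ 168.7724706
V = pitch²·Σt = 1.85²·717283/4250 = 577.624

t(9,6)=1.051 V=577.624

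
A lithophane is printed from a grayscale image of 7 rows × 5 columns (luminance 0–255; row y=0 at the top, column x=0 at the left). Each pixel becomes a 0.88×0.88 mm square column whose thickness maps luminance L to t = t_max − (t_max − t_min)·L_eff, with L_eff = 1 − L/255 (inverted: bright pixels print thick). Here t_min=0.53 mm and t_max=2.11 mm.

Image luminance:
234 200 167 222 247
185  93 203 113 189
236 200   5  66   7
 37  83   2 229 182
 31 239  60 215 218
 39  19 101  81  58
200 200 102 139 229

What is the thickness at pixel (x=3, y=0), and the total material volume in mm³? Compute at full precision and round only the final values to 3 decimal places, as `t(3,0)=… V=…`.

span = t_max - t_min = 2.11 - 0.53 = 1.580
L(3,0) = 222, L_eff = 1 - 222/255 = 0.129412 (inverted)
t(3,0) = 2.11 - 1.580·0.129412 = 1.906
Σt over all 7·5 pixels = 1236323/25500 ≈ 48.4832549
V = pitch²·Σt = 0.88²·1236323/25500 = 37.545

t(3,0)=1.906 V=37.545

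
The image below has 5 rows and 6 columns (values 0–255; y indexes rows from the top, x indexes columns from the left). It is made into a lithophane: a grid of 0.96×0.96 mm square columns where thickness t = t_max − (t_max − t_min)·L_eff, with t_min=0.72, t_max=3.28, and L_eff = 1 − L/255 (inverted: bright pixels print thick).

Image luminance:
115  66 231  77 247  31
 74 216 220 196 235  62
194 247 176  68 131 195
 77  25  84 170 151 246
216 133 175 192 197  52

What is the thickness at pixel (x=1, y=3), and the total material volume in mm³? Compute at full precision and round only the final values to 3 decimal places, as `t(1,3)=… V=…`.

t(1,3)=0.971 V=61.532

span = t_max - t_min = 3.28 - 0.72 = 2.560
L(1,3) = 25, L_eff = 1 - 25/255 = 0.901961 (inverted)
t(1,3) = 3.28 - 2.560·0.901961 = 0.971
Σt over all 5·6 pixels = 425636/6375 ≈ 66.7664314
V = pitch²·Σt = 0.96²·425636/6375 = 61.532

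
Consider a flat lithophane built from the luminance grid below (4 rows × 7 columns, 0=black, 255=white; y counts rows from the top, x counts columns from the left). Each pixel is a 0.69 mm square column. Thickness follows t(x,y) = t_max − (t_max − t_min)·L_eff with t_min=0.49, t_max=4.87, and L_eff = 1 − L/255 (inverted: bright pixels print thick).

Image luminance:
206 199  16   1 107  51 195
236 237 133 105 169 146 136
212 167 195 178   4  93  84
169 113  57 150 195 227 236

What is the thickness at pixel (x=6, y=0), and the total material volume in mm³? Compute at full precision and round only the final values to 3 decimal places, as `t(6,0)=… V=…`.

t(6,0)=3.839 V=39.382

span = t_max - t_min = 4.87 - 0.49 = 4.380
L(6,0) = 195, L_eff = 1 - 195/255 = 0.235294 (inverted)
t(6,0) = 4.87 - 4.380·0.235294 = 3.839
Σt over all 4·7 pixels = 351551/4250 ≈ 82.7178824
V = pitch²·Σt = 0.69²·351551/4250 = 39.382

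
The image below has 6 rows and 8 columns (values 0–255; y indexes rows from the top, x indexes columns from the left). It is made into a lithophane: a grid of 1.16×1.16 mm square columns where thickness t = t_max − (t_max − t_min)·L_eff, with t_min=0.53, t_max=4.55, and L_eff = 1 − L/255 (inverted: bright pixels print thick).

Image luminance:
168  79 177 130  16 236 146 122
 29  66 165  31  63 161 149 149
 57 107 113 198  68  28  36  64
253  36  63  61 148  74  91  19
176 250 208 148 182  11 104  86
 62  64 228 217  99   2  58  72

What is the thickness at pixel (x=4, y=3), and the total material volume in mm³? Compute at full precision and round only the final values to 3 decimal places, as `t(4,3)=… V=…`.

t(4,3)=2.863 V=146.025

span = t_max - t_min = 4.55 - 0.53 = 4.020
L(4,3) = 148, L_eff = 1 - 148/255 = 0.419608 (inverted)
t(4,3) = 4.55 - 4.020·0.419608 = 2.863
Σt over all 6·8 pixels = 108.52
V = pitch²·Σt = 1.16²·108.52 = 146.025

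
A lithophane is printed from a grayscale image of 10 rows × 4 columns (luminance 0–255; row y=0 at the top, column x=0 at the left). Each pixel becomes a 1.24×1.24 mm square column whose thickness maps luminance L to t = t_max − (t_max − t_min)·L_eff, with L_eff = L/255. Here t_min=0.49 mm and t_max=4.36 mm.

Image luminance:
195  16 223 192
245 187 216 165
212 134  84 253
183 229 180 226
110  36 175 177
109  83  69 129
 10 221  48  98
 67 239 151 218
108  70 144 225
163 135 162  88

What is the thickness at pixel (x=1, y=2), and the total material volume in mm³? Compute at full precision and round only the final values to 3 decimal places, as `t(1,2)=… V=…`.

t(1,2)=2.326 V=128.729

span = t_max - t_min = 4.36 - 0.49 = 3.870
L(1,2) = 134, L_eff = 134/255 = 0.525490
t(1,2) = 4.36 - 3.870·0.525490 = 2.326
Σt over all 10·4 pixels = 5693/68 ≈ 83.7205882
V = pitch²·Σt = 1.24²·5693/68 = 128.729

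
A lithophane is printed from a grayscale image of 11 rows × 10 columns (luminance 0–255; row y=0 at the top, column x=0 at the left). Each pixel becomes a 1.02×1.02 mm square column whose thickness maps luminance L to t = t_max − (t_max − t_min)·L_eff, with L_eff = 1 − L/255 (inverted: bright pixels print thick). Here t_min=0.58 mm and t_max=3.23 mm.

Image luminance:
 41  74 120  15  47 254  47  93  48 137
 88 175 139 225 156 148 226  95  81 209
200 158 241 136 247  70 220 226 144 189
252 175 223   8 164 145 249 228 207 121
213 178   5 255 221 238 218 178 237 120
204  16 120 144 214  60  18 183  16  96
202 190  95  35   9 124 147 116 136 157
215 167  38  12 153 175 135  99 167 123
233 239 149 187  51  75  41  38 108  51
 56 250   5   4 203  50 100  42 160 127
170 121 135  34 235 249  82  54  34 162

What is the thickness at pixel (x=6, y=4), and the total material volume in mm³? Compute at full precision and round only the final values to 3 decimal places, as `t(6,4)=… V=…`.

t(6,4)=2.845 V=227.422

span = t_max - t_min = 3.23 - 0.58 = 2.650
L(6,4) = 218, L_eff = 1 - 218/255 = 0.145098 (inverted)
t(6,4) = 3.23 - 2.650·0.145098 = 2.845
Σt over all 11·10 pixels = 74321/340 ≈ 218.5911765
V = pitch²·Σt = 1.02²·74321/340 = 227.422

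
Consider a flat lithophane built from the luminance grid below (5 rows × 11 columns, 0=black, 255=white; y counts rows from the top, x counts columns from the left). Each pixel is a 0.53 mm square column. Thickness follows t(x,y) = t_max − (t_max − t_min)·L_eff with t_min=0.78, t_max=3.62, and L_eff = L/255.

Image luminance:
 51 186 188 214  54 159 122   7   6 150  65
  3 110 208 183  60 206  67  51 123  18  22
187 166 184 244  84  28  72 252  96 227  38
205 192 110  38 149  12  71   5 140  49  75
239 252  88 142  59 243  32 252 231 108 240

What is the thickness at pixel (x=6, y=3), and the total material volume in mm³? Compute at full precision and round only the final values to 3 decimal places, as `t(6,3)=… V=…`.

span = t_max - t_min = 3.62 - 0.78 = 2.840
L(6,3) = 71, L_eff = 71/255 = 0.278431
t(6,3) = 3.62 - 2.840·0.278431 = 2.829
Σt over all 5·11 pixels = 1578179/12750 ≈ 123.7787451
V = pitch²·Σt = 0.53²·1578179/12750 = 34.769

t(6,3)=2.829 V=34.769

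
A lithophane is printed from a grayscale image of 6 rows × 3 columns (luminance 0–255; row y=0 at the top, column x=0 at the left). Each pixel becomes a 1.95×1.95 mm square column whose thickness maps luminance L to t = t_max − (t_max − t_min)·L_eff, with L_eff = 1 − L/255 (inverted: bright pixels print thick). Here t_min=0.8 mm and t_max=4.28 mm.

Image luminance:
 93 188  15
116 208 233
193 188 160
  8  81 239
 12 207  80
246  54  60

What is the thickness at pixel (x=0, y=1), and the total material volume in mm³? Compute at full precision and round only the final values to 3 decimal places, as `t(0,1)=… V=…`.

t(0,1)=2.383 V=178.313

span = t_max - t_min = 4.28 - 0.8 = 3.480
L(0,1) = 116, L_eff = 1 - 116/255 = 0.545098 (inverted)
t(0,1) = 4.28 - 3.480·0.545098 = 2.383
Σt over all 6·3 pixels = 99649/2125 ≈ 46.8936471
V = pitch²·Σt = 1.95²·99649/2125 = 178.313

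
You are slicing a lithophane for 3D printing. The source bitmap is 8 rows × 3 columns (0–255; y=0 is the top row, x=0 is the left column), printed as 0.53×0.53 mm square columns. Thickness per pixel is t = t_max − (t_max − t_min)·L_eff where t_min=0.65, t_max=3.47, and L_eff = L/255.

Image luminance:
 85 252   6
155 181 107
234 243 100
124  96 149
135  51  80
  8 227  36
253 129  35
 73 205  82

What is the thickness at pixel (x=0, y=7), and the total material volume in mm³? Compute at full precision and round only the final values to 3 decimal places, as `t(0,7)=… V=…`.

span = t_max - t_min = 3.47 - 0.65 = 2.820
L(0,7) = 73, L_eff = 73/255 = 0.286275
t(0,7) = 3.47 - 2.820·0.286275 = 2.663
Σt over all 8·3 pixels = 105389/2125 ≈ 49.5948235
V = pitch²·Σt = 0.53²·105389/2125 = 13.931

t(0,7)=2.663 V=13.931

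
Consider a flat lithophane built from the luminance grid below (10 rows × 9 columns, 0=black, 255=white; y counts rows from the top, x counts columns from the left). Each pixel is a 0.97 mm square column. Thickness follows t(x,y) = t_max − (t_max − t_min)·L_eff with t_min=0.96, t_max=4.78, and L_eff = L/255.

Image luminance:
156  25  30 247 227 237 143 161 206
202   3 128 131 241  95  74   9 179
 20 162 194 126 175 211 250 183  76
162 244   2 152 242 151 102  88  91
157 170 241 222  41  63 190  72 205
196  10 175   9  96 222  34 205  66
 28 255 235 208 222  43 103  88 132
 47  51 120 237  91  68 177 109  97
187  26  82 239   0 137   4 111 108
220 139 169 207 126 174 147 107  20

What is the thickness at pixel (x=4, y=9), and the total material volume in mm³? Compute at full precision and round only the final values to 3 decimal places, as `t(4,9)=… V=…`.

t(4,9)=2.892 V=235.451

span = t_max - t_min = 4.78 - 0.96 = 3.820
L(4,9) = 126, L_eff = 126/255 = 0.494118
t(4,9) = 4.78 - 3.820·0.494118 = 2.892
Σt over all 10·9 pixels = 3190567/12750 ≈ 250.2405490
V = pitch²·Σt = 0.97²·3190567/12750 = 235.451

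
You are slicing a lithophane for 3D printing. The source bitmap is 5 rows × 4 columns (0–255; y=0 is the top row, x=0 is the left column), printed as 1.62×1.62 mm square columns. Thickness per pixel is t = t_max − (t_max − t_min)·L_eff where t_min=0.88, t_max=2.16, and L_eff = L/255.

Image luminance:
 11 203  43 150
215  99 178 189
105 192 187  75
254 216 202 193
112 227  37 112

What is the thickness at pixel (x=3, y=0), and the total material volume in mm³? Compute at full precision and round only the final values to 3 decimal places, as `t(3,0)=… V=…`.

span = t_max - t_min = 2.16 - 0.88 = 1.280
L(3,0) = 150, L_eff = 150/255 = 0.588235
t(3,0) = 2.16 - 1.280·0.588235 = 1.407
Σt over all 5·4 pixels = 2392/85 ≈ 28.1411765
V = pitch²·Σt = 1.62²·2392/85 = 73.854

t(3,0)=1.407 V=73.854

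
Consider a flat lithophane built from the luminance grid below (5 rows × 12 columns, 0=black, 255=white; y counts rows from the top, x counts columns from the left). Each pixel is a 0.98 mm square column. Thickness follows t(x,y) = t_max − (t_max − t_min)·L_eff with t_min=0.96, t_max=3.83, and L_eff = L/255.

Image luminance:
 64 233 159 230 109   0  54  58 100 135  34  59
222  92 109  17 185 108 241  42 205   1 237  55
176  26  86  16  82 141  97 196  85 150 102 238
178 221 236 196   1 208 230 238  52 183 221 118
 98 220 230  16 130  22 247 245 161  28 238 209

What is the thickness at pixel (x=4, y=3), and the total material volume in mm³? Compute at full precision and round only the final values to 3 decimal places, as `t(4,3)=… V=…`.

t(4,3)=3.819 V=133.470

span = t_max - t_min = 3.83 - 0.96 = 2.870
L(4,3) = 1, L_eff = 1/255 = 0.003922
t(4,3) = 3.83 - 2.870·0.003922 = 3.819
Σt over all 5·12 pixels = 118127/850 ≈ 138.9729412
V = pitch²·Σt = 0.98²·118127/850 = 133.470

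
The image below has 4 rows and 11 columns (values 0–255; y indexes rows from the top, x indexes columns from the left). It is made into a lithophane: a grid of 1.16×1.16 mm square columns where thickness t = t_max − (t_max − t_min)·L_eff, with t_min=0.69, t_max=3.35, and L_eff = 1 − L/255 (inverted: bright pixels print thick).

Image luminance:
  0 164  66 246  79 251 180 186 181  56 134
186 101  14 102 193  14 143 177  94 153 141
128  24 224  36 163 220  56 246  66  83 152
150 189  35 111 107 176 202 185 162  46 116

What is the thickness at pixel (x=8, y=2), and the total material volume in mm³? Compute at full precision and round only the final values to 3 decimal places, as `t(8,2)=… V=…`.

t(8,2)=1.378 V=121.394

span = t_max - t_min = 3.35 - 0.69 = 2.660
L(8,2) = 66, L_eff = 1 - 66/255 = 0.741176 (inverted)
t(8,2) = 3.35 - 2.660·0.741176 = 1.378
Σt over all 4·11 pixels = 575122/6375 ≈ 90.2152157
V = pitch²·Σt = 1.16²·575122/6375 = 121.394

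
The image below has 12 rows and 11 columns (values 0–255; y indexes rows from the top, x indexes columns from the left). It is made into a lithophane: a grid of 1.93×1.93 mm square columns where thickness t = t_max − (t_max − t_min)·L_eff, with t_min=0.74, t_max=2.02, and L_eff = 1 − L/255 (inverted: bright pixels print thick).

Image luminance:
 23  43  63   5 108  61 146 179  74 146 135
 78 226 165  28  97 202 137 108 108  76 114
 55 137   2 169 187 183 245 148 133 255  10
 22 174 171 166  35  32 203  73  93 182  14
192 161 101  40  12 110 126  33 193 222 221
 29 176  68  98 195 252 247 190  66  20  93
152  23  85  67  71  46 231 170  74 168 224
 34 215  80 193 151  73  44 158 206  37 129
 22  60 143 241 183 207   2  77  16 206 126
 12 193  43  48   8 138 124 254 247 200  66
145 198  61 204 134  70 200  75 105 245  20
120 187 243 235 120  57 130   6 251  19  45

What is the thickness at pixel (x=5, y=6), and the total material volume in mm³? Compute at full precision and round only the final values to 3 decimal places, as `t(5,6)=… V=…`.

t(5,6)=0.971 V=662.504

span = t_max - t_min = 2.02 - 0.74 = 1.280
L(5,6) = 46, L_eff = 1 - 46/255 = 0.819608 (inverted)
t(5,6) = 2.02 - 1.280·0.819608 = 0.971
Σt over all 12·11 pixels = 1133846/6375 ≈ 177.8581961
V = pitch²·Σt = 1.93²·1133846/6375 = 662.504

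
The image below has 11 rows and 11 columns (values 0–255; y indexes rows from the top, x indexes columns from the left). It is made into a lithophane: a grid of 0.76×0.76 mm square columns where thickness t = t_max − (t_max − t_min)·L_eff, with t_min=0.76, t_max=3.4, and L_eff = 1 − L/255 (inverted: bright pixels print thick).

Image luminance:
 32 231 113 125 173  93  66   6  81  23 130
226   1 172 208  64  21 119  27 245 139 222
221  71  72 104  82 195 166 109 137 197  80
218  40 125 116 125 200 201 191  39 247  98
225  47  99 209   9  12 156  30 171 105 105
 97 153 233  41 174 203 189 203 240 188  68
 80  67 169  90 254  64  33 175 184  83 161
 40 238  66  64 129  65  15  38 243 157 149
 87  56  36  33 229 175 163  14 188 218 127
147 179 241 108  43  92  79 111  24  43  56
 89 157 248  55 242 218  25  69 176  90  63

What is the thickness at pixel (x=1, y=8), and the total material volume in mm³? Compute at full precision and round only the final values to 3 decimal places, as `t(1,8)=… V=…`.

t(1,8)=1.340 V=142.533

span = t_max - t_min = 3.4 - 0.76 = 2.640
L(1,8) = 56, L_eff = 1 - 56/255 = 0.780392 (inverted)
t(1,8) = 3.4 - 2.640·0.780392 = 1.340
Σt over all 11·11 pixels = 524381/2125 ≈ 246.7675294
V = pitch²·Σt = 0.76²·524381/2125 = 142.533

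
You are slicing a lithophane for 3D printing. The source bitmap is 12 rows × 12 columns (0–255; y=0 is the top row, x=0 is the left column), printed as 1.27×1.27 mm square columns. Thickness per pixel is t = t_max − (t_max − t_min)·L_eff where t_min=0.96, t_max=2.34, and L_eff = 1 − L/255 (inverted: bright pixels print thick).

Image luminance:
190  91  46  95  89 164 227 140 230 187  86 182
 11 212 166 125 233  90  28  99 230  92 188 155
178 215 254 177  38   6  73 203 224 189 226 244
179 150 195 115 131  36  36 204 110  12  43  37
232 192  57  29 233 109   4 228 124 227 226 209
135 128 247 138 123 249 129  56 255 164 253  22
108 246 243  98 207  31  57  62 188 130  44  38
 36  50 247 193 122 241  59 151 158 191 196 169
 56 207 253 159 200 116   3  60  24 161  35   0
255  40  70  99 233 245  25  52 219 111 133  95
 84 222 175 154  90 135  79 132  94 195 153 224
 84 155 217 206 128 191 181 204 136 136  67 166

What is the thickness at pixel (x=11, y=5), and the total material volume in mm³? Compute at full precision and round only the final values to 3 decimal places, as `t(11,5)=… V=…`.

t(11,5)=1.079 V=398.622

span = t_max - t_min = 2.34 - 0.96 = 1.380
L(11,5) = 22, L_eff = 1 - 22/255 = 0.913725 (inverted)
t(11,5) = 2.34 - 1.380·0.913725 = 1.079
Σt over all 12·12 pixels = 525186/2125 ≈ 247.1463529
V = pitch²·Σt = 1.27²·525186/2125 = 398.622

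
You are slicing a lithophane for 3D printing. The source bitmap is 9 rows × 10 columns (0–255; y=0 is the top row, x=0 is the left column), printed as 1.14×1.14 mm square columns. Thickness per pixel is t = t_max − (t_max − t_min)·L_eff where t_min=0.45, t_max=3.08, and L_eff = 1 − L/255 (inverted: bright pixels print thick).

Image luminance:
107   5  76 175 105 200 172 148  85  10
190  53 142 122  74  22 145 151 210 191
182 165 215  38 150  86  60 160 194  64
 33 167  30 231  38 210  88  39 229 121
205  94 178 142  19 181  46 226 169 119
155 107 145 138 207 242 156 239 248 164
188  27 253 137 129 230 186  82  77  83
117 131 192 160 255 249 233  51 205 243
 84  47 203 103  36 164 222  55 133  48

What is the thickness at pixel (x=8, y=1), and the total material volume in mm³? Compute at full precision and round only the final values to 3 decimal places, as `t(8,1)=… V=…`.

span = t_max - t_min = 3.08 - 0.45 = 2.630
L(8,1) = 210, L_eff = 1 - 210/255 = 0.176471 (inverted)
t(8,1) = 3.08 - 2.630·0.176471 = 2.616
Σt over all 9·10 pixels = 1072567/6375 ≈ 168.2458039
V = pitch²·Σt = 1.14²·1072567/6375 = 218.652

t(8,1)=2.616 V=218.652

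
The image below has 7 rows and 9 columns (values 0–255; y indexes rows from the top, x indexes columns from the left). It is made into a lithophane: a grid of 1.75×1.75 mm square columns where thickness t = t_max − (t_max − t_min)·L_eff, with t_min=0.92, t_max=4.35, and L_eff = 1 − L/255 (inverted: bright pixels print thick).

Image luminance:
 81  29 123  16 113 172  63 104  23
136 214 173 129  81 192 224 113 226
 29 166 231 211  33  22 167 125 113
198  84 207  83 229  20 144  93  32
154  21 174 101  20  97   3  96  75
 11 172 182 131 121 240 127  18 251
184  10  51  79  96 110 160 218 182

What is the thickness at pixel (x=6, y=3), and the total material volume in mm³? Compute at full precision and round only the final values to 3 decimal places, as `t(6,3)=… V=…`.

t(6,3)=2.857 V=485.754

span = t_max - t_min = 4.35 - 0.92 = 3.430
L(6,3) = 144, L_eff = 1 - 144/255 = 0.435294 (inverted)
t(6,3) = 4.35 - 3.430·0.435294 = 2.857
Σt over all 7·9 pixels = 4044649/25500 ≈ 158.6136863
V = pitch²·Σt = 1.75²·4044649/25500 = 485.754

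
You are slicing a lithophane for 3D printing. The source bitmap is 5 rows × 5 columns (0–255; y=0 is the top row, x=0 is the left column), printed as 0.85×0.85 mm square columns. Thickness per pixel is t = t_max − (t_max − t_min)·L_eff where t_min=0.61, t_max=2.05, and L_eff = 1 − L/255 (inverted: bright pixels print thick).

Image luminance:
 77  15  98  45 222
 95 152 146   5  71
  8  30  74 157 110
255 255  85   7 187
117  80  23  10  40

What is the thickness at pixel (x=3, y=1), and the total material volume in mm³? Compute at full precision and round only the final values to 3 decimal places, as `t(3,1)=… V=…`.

span = t_max - t_min = 2.05 - 0.61 = 1.440
L(3,1) = 5, L_eff = 1 - 5/255 = 0.980392 (inverted)
t(3,1) = 2.05 - 1.440·0.980392 = 0.638
Σt over all 5·5 pixels = 243097/8500 ≈ 28.5996471
V = pitch²·Σt = 0.85²·243097/8500 = 20.663

t(3,1)=0.638 V=20.663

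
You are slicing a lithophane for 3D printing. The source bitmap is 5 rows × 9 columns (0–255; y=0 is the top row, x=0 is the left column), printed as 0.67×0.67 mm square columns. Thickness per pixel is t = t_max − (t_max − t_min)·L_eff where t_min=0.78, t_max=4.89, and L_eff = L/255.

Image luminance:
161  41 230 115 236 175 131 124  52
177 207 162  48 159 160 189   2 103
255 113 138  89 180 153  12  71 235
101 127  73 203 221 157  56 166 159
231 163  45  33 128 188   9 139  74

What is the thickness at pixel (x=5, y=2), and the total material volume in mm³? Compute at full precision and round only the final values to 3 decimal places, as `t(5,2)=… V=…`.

t(5,2)=2.424 V=55.434

span = t_max - t_min = 4.89 - 0.78 = 4.110
L(5,2) = 153, L_eff = 153/255 = 0.600000
t(5,2) = 4.89 - 4.110·0.600000 = 2.424
Σt over all 5·9 pixels = 524829/4250 ≈ 123.4891765
V = pitch²·Σt = 0.67²·524829/4250 = 55.434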